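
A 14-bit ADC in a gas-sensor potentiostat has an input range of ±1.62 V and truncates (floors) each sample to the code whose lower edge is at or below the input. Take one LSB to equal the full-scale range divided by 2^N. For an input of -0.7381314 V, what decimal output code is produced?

4459

The full-scale span is 1.62 − (-1.62) = 3.24 V. LSB = 3.24 V / 2^14 ≈ 197.8 µV.
V_in − V_min = -0.7381314 − (-1.62) = 0.8818686 V.
Divide by LSB: 0.8818686 × 16384/3.24 = 4459.4244.
Truncating gives code 4459.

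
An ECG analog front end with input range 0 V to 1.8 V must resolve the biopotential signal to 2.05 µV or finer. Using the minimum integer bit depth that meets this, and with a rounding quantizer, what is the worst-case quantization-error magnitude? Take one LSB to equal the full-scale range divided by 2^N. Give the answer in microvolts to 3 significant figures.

0.858 µV

Span = 1.8 V.
Levels needed ≥ 1.8/2.05 µV = 878000. 2^20 = 1048576 suffices, so N_min = 20.
LSB = 1.8 V / 2^20 = 1.7166 µV.
Max error for round-to-nearest is LSB/2 = 0.858 µV.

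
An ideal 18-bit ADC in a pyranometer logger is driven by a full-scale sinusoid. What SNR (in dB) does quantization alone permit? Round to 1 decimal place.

110.1 dB

Ideal quantization SNR: 6.02 × 18 + 1.76 dB = 110.1 dB.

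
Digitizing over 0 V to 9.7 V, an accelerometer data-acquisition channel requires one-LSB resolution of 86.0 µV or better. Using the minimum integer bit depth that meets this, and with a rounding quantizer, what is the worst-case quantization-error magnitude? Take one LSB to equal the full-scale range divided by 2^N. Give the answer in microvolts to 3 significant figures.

Span = 9.7 V.
Required number of levels: 9.7/86.0 µV = 112790; smallest N with 2^N ≥ that is 17.
LSB = 9.7 V ÷ 2^17 = 9.7/131072 V = 74.005 µV.
|e|_max = LSB/2 = 37.0 µV.

37.0 µV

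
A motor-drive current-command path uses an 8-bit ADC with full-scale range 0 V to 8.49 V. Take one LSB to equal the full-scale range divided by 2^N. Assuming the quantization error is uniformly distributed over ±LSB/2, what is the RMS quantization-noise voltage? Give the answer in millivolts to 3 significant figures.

9.57 mV

Span = 8.49 V.
Step size = 8.49/256 V = 33.164 mV.
V_rms = LSB/√12 = 33.164 mV / √12 = 9.57 mV.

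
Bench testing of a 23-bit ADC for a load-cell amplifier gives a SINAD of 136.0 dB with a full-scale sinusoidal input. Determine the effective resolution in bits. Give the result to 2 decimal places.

22.30 bits

ENOB = (SINAD − 1.76) / 6.02 = (136.0 − 1.76) / 6.02 = 134.24 / 6.02 = 22.2990.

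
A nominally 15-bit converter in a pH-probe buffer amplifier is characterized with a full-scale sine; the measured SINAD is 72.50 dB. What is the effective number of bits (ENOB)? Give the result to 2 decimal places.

11.75 bits

ENOB = (72.50 − 1.76)/6.02 = 11.7508 bits.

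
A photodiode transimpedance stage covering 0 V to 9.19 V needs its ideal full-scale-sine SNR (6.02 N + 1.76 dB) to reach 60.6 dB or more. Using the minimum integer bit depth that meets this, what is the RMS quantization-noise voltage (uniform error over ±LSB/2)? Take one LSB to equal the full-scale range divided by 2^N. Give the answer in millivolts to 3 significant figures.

Full-scale range = 9.19 V.
6.02 N + 1.76 ≥ 60.6 gives N ≥ 9.774, so the minimum integer is 10.
LSB = 9.19 V / 2^10 = 8.9746 mV.
RMS noise = LSB/√12 = 2.59 mV.

2.59 mV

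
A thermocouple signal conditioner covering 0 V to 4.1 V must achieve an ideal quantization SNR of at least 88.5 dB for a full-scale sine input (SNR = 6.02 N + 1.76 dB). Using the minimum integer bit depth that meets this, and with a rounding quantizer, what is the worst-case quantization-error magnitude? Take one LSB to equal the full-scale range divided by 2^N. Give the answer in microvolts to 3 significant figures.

62.6 µV

Range is 4.1 V.
6.02 N + 1.76 ≥ 88.5 gives N ≥ 14.409, so the minimum integer is 15.
One LSB is 4.1 V / 32768 = 125.12 µV.
|e|_max = LSB/2 = 62.6 µV.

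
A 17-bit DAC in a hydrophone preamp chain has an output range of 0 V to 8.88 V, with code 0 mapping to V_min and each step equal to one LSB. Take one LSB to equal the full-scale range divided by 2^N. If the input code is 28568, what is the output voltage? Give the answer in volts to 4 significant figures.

1.935 V

Full-scale range = 8.88 V. LSB = 8.88 V / 2^17.
V_out = V_min + code × LSB = 0 V + 28568 × 8.88 V / 131072
      = 0 + 1.93545 = 1.93545 V.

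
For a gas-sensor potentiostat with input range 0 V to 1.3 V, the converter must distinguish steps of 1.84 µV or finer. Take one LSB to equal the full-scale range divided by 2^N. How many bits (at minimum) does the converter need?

Full-scale range = 1.3 V.
Required number of levels: 1.3/1.84 µV = 706520; smallest N with 2^N ≥ that is 20.

20 bits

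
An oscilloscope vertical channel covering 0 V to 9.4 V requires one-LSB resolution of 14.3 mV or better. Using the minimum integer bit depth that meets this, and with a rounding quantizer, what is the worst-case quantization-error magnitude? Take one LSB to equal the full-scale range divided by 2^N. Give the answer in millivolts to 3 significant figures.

4.59 mV

Range is 9.4 V.
Levels needed ≥ 9.4/14.3 mV = 657.3. 2^10 = 1024 suffices, so N_min = 10.
One LSB is 9.4 V / 1024 = 9.1797 mV.
Half an LSB is 4.59 mV.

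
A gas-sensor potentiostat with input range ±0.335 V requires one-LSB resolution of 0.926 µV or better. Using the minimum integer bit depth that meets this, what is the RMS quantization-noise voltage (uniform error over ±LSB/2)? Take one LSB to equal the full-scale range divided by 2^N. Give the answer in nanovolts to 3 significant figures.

Full-scale range = 0.335 V − (-0.335 V) = 0.67 V.
0.67 V / 0.926 µV = 723500. Since 2^19 = 524288 and 2^20 = 1048576, N = 20.
One LSB is 0.67 V / 1048576 = 0.63896 µV.
V_rms = LSB/√12 = 184 nV.

184 nV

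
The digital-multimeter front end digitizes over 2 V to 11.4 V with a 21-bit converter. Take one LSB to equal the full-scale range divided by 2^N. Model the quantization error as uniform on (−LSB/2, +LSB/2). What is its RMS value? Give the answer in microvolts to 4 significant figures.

1.294 µV

The full-scale span is 11.4 − (2) = 9.4 V.
LSB = 9.4 V / 2^21 = 4.48227 µV.
RMS of a uniform error over width LSB is LSB/√12 = 1.294 µV.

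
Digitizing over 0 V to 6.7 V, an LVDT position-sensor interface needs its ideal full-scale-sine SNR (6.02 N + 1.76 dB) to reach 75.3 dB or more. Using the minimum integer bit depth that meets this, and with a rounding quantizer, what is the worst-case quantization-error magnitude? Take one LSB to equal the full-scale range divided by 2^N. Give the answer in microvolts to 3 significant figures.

409 µV

Span = 6.7 V.
6.02 N + 1.76 ≥ 75.3 gives N ≥ 12.216, so the minimum integer is 13.
LSB = 6.7 V ÷ 2^13 = 6.7/8192 V = 0.81787 mV.
Max error for round-to-nearest is LSB/2 = 409 µV.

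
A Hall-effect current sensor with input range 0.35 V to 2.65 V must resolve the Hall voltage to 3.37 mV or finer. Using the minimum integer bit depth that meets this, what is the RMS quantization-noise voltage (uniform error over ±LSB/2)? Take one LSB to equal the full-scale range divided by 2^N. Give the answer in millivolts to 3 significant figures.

0.648 mV

The full-scale span is 2.65 − (0.35) = 2.3 V.
2.3 V / 3.37 mV = 682.5. Since 2^9 = 512 and 2^10 = 1024, N = 10.
One LSB is 2.3 V / 1024 = 2.2461 mV.
σ_q = LSB/√12 = 2.2461 mV/3.4641 = 0.648 mV.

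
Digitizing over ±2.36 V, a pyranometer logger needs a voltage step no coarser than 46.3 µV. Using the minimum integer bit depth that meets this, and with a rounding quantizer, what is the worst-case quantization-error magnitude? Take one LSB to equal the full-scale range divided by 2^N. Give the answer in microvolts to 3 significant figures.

18.0 µV

Full-scale range = 2.36 V − (-2.36 V) = 4.72 V.
Need 2^N ≥ 4.72 V / 46.3 µV = 101900 → N_min = 17.
LSB = 4.72 V / 2^17 = 36.011 µV.
Max error for round-to-nearest is LSB/2 = 18.0 µV.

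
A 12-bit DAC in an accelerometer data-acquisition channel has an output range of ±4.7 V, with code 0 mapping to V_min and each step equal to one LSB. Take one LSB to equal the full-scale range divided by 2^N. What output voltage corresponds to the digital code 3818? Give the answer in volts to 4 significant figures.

4.062 V

The full-scale span is 4.7 − (-4.7) = 9.4 V. LSB = 9.4 V / 2^12.
Output = V_min + (3818/4096) × range = -4.7 + 0.932129 × 9.4 V
      = -4.7 + 8.76201 = 4.06201 V.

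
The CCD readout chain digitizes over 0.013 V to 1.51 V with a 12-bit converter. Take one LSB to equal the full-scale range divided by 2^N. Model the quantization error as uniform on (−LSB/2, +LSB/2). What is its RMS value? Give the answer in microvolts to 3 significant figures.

The full-scale span is 1.51 − (0.013) = 1.497 V.
LSB = 1.497 V / 2^12 = 365.48 µV.
RMS of a uniform error over width LSB is LSB/√12 = 106 µV.

106 µV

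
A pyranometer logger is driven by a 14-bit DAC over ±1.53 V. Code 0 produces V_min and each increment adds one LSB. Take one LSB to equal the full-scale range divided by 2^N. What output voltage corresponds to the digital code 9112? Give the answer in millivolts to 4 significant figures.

171.8 mV

Range = 1.53 − (-1.53) = 3.06 V. LSB = 3.06 V / 2^14.
V_out = V_min + code × LSB = -1.53 V + 9112 × 3.06 V / 16384
      = -1.53 + 1.70183 = 0.171826 V.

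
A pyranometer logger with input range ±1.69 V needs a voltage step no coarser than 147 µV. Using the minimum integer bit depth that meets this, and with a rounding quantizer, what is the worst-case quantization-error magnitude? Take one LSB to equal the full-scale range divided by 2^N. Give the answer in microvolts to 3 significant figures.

51.6 µV

Span: 1.69 V − (-1.69 V) = 3.38 V.
Required number of levels: 3.38/147 µV = 22993; smallest N with 2^N ≥ that is 15.
Step size = 3.38/32768 V = 103.15 µV.
Max error for round-to-nearest is LSB/2 = 51.6 µV.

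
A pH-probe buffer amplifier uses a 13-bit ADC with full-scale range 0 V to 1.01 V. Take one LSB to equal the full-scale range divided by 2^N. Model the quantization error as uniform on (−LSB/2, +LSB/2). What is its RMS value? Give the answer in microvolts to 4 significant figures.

35.59 µV

Span = 1.01 V.
One LSB is 1.01 V / 8192 = 123.291 µV.
V_rms = LSB/√12 = 123.291 µV / √12 = 35.59 µV.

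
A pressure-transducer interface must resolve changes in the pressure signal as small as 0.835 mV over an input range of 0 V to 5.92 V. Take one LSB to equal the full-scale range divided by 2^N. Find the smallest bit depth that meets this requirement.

V_FS = 5.92 V.
5.92 V / 0.835 mV = 7090. Since 2^12 = 4096 and 2^13 = 8192, N = 13.

13 bits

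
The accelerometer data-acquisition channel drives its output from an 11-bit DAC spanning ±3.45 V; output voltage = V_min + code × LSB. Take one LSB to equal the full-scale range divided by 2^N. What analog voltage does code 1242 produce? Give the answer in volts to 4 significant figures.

Span: 3.45 V − (-3.45 V) = 6.9 V. LSB = 6.9 V / 2^11.
V_out = V_min + code × LSB = -3.45 V + 1242 × 6.9 V / 2048
      = -3.45 + 4.18447 = 0.734473 V.

0.7345 V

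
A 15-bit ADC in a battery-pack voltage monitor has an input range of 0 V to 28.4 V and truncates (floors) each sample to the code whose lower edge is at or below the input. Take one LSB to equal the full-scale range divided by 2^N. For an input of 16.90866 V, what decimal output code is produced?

19509

Full-scale range = 28.4 V. LSB = 28.4 V / 2^15 ≈ 0.8667 mV.
code = ⌊(V_in − V_min)/LSB⌋ = ⌊(V_in − V_min) × 2^15 / range⌋
     = ⌊(16.90866 − (0)) × 32768 / 28.4⌋ = ⌊16.90866 × 32768/28.4⌋
     = ⌊19509.260⌋ = 19509.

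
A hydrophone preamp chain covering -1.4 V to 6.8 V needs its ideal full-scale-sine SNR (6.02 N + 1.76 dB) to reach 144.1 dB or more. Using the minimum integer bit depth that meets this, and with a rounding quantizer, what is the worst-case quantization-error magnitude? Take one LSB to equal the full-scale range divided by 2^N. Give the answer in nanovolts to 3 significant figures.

Full-scale range = 6.8 V − (-1.4 V) = 8.2 V.
Required N = ⌈(144.1 − 1.76)/6.02⌉ = ⌈23.645⌉ = 24.
LSB = 8.2 V / 2^24 = 488.76 nV.
|e|_max = LSB/2 = 244 nV.

244 nV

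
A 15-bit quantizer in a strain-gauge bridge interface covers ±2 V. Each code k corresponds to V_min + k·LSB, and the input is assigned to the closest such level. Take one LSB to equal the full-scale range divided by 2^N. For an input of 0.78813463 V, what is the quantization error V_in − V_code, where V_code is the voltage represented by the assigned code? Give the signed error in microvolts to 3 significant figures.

Span: 2 V − (-2 V) = 4 V. LSB = 4 V / 2^15 ≈ 122.1 µV.
Position in LSBs: (0.78813463 − (-2)) × 32768/4 = 22840.3989; rounding gives k = 22840.
V_code = -2 + (22840/32768) × 4 = 0.78808593750 V.
V_in − V_code = 0.78813463 − (0.78808593750) = +48.7 µV.

+48.7 µV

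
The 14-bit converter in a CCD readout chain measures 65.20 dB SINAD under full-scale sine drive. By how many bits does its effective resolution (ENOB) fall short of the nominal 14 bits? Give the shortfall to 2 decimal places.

Effective bits = (65.20 − 1.76)/6.02 = 10.5382.
Shortfall = 14 − 10.5382 = 3.4618 bits.

3.46 bits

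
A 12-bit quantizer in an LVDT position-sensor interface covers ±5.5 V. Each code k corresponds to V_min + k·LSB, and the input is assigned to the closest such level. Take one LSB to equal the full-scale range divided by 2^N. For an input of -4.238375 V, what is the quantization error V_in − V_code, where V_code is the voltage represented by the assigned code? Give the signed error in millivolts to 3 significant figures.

−0.582 mV

The full-scale span is 5.5 − (-5.5) = 11 V. LSB = 11 V / 2^12 ≈ 2.686 mV.
(-4.238375 − (-5.5)) / LSB = 1.261625 × 4096/11 = 469.7833. Nearest integer: k = 470.
V_code = V_min + k × range/2^12 = -5.5 + 470 × 11/4096 = -4.237792969 V.
e = -4.238375 − (-4.237792969) = −0.582 mV.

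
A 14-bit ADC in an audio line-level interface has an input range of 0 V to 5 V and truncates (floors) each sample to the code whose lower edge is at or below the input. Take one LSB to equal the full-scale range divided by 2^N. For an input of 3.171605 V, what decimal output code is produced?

10392

V_FS = 5 V. LSB = 5 V / 2^14 ≈ 305.2 µV.
code = ⌊(V_in − V_min)/LSB⌋ = ⌊(V_in − V_min) × 2^14 / range⌋
     = ⌊(3.171605 − (0)) × 16384 / 5⌋ = ⌊3.171605 × 16384/5⌋
     = ⌊10392.715⌋ = 10392.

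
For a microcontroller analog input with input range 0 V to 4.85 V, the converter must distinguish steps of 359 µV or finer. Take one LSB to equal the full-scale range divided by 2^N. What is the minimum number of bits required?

14 bits

Span = 4.85 V.
Need 2^N ≥ 4.85 V / 359 µV = 13510 → N_min = 14.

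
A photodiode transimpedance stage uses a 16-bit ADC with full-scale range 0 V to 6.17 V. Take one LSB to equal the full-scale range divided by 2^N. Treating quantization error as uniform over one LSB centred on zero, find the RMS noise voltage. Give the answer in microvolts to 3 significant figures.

27.2 µV

V_FS = 6.17 V.
LSB = 6.17 V ÷ 2^16 = 6.17/65536 V = 94.147 µV.
V_rms = LSB/√12 = 94.147 µV / √12 = 27.2 µV.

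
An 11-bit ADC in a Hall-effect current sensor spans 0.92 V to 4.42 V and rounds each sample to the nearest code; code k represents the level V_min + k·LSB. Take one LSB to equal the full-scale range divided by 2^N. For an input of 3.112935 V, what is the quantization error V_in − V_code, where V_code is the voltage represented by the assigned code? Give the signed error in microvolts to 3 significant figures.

+308 µV

Full-scale range = 4.42 V − (0.92 V) = 3.5 V. LSB = 3.5 V / 2^11 ≈ 1.709 mV.
(3.112935 − (0.92)) / LSB = 2.192935 × 2048/3.5 = 1283.1803. Nearest integer: k = 1283.
V_code = 0.92 + (1283/2048) × 3.5 = 3.112626953 V.
Error = V_in − V_code = 3.112935 − (3.112626953) = +308 µV.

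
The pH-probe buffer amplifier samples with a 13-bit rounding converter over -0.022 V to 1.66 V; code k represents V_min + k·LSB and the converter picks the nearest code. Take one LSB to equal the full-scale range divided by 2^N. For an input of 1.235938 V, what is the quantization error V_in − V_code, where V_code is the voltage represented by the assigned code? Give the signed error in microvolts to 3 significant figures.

−71.5 µV

The full-scale span is 1.66 − (-0.022) = 1.682 V. LSB = 1.682 V / 2^13 ≈ 205.3 µV.
(1.235938 − (-0.022)) / LSB = 1.257938 × 8192/1.682 = 6126.6517. Nearest integer: k = 6127.
V_code = V_min + k × range/2^13 = -0.022 + 6127 × 1.682/8192 = 1.236009521 V.
Error = V_in − V_code = 1.235938 − (1.236009521) = −71.5 µV.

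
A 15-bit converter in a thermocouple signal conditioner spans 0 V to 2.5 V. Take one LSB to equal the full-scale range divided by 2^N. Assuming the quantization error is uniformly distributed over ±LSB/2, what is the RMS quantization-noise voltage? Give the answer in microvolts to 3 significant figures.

Span = 2.5 V.
LSB = 2.5 V / 2^15 = 76.294 µV.
V_rms = LSB/√12 = 76.294 µV / √12 = 22.0 µV.

22.0 µV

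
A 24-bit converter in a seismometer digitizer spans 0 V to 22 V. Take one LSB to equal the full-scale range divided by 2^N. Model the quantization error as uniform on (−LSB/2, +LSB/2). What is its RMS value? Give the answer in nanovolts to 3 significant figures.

379 nV

V_FS = 22 V.
LSB = 22 V ÷ 2^24 = 22/16777216 V = 1.3113 µV.
For a uniform distribution on [−LSB/2, +LSB/2], V_rms = LSB/√12 = 1.3113 µV/3.4641 = 379 nV.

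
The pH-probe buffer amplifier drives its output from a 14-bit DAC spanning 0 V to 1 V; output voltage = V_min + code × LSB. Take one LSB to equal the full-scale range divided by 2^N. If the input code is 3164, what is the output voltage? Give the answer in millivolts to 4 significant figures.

V_FS = 1 V. LSB = 1 V / 2^14.
V_out = 0 + 3164 × (1/16384) V
      = 0 + 0.193115 = 0.193115 V.

193.1 mV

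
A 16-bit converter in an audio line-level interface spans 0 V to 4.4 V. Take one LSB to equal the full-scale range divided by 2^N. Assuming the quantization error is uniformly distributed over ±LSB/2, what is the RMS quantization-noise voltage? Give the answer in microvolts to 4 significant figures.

19.38 µV

Full-scale range = 4.4 V.
One LSB is 4.4 V / 65536 = 67.1387 µV.
V_rms = LSB/√12 = 67.1387 µV / √12 = 19.38 µV.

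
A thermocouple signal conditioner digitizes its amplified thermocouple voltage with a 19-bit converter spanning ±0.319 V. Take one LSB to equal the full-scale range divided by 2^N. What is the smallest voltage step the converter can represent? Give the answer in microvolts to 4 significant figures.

Range = 0.319 − (-0.319) = 0.638 V.
2^19 = 524288 levels.
Step size = 0.638/524288 V = 1.217 µV.

1.217 µV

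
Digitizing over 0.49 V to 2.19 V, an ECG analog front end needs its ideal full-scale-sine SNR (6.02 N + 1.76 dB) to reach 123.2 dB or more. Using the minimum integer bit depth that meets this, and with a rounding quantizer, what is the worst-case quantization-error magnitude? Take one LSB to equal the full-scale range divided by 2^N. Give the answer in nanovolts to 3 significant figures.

Range = 2.19 − (0.49) = 1.7 V.
Solving 6.02 N ≥ 123.2 − 1.76: N ≥ 20.173. Round up → N = 21.
One LSB is 1.7 V / 2097152 = 0.81062 µV.
Half an LSB is 405 nV.

405 nV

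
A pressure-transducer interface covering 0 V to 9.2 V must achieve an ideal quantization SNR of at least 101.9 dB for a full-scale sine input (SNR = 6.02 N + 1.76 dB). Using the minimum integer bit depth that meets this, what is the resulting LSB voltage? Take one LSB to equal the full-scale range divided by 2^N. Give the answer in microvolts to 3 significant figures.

70.2 µV

Range is 9.2 V.
Solving 6.02 N ≥ 101.9 − 1.76: N ≥ 16.635. Round up → N = 17.
One LSB is 9.2 V / 131072 = 70.2 µV.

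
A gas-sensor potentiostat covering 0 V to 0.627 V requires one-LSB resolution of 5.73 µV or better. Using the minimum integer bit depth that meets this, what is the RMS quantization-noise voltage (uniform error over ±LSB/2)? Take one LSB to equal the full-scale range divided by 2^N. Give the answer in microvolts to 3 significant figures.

Range is 0.627 V.
0.627 V / 5.73 µV = 109400. Since 2^16 = 65536 and 2^17 = 131072, N = 17.
Step size = 0.627/131072 V = 4.7836 µV.
V_rms = LSB/√12 = 1.38 µV.

1.38 µV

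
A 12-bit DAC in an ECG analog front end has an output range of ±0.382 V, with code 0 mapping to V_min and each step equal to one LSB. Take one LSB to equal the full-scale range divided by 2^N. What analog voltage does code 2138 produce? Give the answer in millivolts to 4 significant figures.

Full-scale range = 0.382 V − (-0.382 V) = 0.764 V. LSB = 0.764 V / 2^12.
V_out = V_min + code × LSB = -0.382 V + 2138 × 0.764 V / 4096
      = -0.382 + 0.398787 = 0.0167871 V.

16.79 mV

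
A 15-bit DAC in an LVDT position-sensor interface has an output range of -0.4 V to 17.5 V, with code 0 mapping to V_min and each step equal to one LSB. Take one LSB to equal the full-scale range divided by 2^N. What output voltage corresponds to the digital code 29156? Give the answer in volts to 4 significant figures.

15.53 V

Range = 17.5 − (-0.4) = 17.9 V. LSB = 17.9 V / 2^15.
V_out = -0.4 + 29156 × (17.9/32768) V
      = -0.4 V + 15.9269 V = 15.5269 V.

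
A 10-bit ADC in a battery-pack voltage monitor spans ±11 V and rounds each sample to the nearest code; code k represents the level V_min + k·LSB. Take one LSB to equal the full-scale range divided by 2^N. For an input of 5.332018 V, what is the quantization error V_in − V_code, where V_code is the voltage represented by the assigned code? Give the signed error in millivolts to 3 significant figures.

Range = 11 − (-11) = 22 V. LSB = 22 V / 2^10 ≈ 21.48 mV.
(5.332018 − (-11)) / LSB = 16.332018 × 1024/22 = 760.1812. Nearest integer: k = 760.
Reconstructed level: -11 + 760 × 22/1024 V = 5.328125000 V.
Error = V_in − V_code = 5.332018 − (5.328125000) = +3.89 mV.

+3.89 mV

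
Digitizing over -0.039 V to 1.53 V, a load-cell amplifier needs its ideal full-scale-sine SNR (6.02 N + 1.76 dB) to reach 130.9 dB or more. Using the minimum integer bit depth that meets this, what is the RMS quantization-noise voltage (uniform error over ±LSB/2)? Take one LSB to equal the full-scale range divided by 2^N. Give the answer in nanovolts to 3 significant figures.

Full-scale range = 1.53 V − (-0.039 V) = 1.569 V.
N ≥ (130.9 − 1.76)/6.02 = 21.452 → N_min = 22.
One LSB is 1.569 V / 4194304 = 374.08 nV.
V_rms = LSB/√12 = 108 nV.

108 nV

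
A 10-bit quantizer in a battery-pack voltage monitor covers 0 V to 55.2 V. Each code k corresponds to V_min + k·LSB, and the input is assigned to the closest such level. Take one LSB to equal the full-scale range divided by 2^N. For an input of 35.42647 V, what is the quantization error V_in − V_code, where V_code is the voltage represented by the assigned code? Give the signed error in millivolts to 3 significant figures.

+10.1 mV

Span = 55.2 V. LSB = 55.2 V / 2^10 ≈ 53.91 mV.
(V_in − V_min)/LSB = (35.42647 − (0)) × 1024/55.2 = 657.1867 → nearest code k = 657.
Reconstructed level: 0 + 657 × 55.2/1024 V = 35.41640625 V.
V_in − V_code = 35.42647 − (35.41640625) = +10.1 mV.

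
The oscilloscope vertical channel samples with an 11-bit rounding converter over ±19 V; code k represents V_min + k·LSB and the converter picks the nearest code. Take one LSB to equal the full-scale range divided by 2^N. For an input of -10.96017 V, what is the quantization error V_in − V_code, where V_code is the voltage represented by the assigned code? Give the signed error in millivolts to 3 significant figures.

The full-scale span is 19 − (-19) = 38 V. LSB = 38 V / 2^11 ≈ 18.55 mV.
(V_in − V_min)/LSB = (-10.96017 − (-19)) × 2048/38 = 433.3045 → nearest code k = 433.
Reconstructed level: -19 + 433 × 38/2048 V = -10.96582031 V.
Error = V_in − V_code = -10.96017 − (-10.96582031) = +5.65 mV.

+5.65 mV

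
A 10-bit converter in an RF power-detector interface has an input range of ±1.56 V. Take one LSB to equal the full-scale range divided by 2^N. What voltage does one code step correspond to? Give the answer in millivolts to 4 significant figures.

Span: 1.56 V − (-1.56 V) = 3.12 V.
2^10 = 1024 levels.
One LSB is 3.12 V / 1024 = 3.047 mV.

3.047 mV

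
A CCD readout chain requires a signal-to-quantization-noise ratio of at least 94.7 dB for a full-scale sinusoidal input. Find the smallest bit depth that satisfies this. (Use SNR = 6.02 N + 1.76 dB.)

6.02 N + 1.76 ≥ 94.7 gives N ≥ 15.439, so the minimum integer is 16.

16 bits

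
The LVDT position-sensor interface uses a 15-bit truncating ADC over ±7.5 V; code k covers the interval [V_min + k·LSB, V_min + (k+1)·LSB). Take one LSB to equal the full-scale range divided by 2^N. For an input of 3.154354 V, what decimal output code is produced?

23274

Range = 7.5 − (-7.5) = 15 V. LSB = 15 V / 2^15 ≈ 457.8 µV.
code = ⌊(V_in − V_min)/LSB⌋ = ⌊(V_in − V_min) × 2^15 / range⌋
     = ⌊(3.154354 − (-7.5)) × 32768 / 15⌋ = ⌊10.654354 × 32768/15⌋
     = ⌊23274.791⌋ = 23274.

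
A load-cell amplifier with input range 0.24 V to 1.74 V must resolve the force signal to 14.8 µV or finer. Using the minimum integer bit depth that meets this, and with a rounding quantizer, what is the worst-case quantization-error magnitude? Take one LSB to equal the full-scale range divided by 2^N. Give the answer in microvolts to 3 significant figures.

Full-scale range = 1.74 V − (0.24 V) = 1.5 V.
Levels needed ≥ 1.5/14.8 µV = 101400. 2^17 = 131072 suffices, so N_min = 17.
LSB = 1.5 V ÷ 2^17 = 1.5/131072 V = 11.444 µV.
Half an LSB is 5.72 µV.

5.72 µV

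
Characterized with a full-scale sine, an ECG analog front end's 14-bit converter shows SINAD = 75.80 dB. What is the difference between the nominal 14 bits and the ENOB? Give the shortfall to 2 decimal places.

1.70 bits

Effective bits = (75.80 − 1.76)/6.02 = 12.2990.
14 − 12.2990 = 1.70 bits below nominal.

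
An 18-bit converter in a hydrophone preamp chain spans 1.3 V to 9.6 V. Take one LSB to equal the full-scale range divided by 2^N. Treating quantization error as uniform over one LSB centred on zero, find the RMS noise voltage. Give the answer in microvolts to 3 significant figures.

Span: 9.6 V − (1.3 V) = 8.3 V.
LSB = 8.3 V ÷ 2^18 = 8.3/262144 V = 31.662 µV.
RMS of a uniform error over width LSB is LSB/√12 = 9.14 µV.

9.14 µV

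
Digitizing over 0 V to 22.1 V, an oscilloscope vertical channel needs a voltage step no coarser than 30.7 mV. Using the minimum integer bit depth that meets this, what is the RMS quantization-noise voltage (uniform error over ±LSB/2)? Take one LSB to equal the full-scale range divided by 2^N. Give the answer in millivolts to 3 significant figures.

6.23 mV

Span = 22.1 V.
Need 2^N ≥ 22.1 V / 30.7 mV = 719.9 → N_min = 10.
Step size = 22.1/1024 V = 21.582 mV.
RMS noise = LSB/√12 = 6.23 mV.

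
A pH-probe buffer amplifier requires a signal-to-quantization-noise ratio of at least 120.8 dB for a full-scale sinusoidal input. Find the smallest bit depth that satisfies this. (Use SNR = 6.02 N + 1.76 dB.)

20 bits

N ≥ (120.8 − 1.76)/6.02 = 19.774 → N_min = 20.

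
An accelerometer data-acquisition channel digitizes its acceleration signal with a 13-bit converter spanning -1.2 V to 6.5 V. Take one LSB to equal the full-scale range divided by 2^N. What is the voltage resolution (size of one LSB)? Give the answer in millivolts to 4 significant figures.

Full-scale range = 6.5 V − (-1.2 V) = 7.7 V.
2^13 = 8192 levels.
LSB = 7.7 V ÷ 2^13 = 7.7/8192 V = 0.9399 mV.

0.9399 mV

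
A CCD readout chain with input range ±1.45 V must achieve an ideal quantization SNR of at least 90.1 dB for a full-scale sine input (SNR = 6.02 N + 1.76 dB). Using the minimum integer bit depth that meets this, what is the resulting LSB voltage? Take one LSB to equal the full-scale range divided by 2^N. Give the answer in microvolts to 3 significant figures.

The full-scale span is 1.45 − (-1.45) = 2.9 V.
N ≥ (90.1 − 1.76)/6.02 = 14.674 → N_min = 15.
Step size = 2.9/32768 V = 88.5 µV.

88.5 µV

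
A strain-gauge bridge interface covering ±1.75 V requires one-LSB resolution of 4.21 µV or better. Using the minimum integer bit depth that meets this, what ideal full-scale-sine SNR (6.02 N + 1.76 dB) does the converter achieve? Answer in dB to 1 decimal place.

Range = 1.75 − (-1.75) = 3.5 V.
3.5 V / 4.21 µV = 831400. Since 2^19 = 524288 and 2^20 = 1048576, N = 20.
6.02(20) + 1.76 = 122.16 dB.

122.2 dB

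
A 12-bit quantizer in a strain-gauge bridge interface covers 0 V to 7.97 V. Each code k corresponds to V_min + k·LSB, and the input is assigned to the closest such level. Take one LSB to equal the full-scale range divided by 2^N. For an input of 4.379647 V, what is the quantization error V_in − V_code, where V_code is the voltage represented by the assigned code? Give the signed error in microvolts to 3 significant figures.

Span = 7.97 V. LSB = 7.97 V / 2^12 ≈ 1.946 mV.
Position in LSBs: (4.379647 − (0)) × 4096/7.97 = 2250.8198; rounding gives k = 2251.
Reconstructed level: 0 + 2251 × 7.97/4096 V = 4.379997559 V.
V_in − V_code = 4.379647 − (4.379997559) = −351 µV.

−351 µV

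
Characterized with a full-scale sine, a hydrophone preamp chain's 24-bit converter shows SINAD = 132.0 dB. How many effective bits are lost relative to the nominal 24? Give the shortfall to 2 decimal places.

Effective bits = (132.0 − 1.76)/6.02 = 21.6346.
24 − 21.6346 = 2.37 bits below nominal.

2.37 bits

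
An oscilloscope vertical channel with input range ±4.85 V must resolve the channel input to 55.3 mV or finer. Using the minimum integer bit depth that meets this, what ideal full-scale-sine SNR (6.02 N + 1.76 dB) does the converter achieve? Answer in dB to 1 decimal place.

Span: 4.85 V − (-4.85 V) = 9.7 V.
9.7 V / 55.3 mV = 175.4. Since 2^7 = 128 and 2^8 = 256, N = 8.
Ideal SNR at N = 8: 6.02·8 + 1.76 = 49.9 dB.

49.9 dB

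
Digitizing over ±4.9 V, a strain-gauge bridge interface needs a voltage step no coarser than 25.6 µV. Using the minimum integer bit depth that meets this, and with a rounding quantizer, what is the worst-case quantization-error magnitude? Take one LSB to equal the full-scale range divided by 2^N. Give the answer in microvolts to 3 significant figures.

9.35 µV

Range = 4.9 − (-4.9) = 9.8 V.
Levels needed ≥ 9.8/25.6 µV = 382800. 2^19 = 524288 suffices, so N_min = 19.
One LSB is 9.8 V / 524288 = 18.692 µV.
|e|_max = LSB/2 = 9.35 µV.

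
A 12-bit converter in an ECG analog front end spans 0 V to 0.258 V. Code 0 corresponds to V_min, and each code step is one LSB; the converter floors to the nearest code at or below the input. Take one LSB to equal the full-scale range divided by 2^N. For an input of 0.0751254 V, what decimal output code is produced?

1192

Span = 0.258 V. LSB = 0.258 V / 2^12 ≈ 62.99 µV.
V_in − V_min = 0.0751254 − (0) = 0.0751254 V.
Divide by LSB: 0.0751254 × 4096/0.258 = 1192.6885.
Truncating gives code 1192.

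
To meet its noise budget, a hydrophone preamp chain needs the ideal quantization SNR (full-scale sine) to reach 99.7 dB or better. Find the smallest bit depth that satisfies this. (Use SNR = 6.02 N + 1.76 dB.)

Required N = ⌈(99.7 − 1.76)/6.02⌉ = ⌈16.269⌉ = 17.

17 bits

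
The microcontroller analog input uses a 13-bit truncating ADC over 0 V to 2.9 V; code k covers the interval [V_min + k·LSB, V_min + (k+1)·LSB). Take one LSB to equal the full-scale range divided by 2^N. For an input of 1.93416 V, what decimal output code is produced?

Span = 2.9 V. LSB = 2.9 V / 2^13 ≈ 354.0 µV.
(V_in − V_min) × 2^13/range = (1.93416 − (0)) × 8192/2.9 = 5463.669.
Floor → code = 5463.

5463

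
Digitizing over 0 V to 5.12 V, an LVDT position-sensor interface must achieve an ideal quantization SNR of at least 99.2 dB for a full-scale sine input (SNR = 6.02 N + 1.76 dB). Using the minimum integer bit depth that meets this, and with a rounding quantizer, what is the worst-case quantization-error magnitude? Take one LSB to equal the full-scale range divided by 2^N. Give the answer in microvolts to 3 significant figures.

19.5 µV

Full-scale range = 5.12 V.
Solving 6.02 N ≥ 99.2 − 1.76: N ≥ 16.186. Round up → N = 17.
Step size = 5.12/131072 V = 39.063 µV.
Max error for round-to-nearest is LSB/2 = 19.5 µV.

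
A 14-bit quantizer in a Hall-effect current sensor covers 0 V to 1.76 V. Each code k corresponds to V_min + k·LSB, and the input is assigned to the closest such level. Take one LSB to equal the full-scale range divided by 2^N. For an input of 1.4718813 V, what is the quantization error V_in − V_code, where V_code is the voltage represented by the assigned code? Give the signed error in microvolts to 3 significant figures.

Range is 1.76 V. LSB = 1.76 V / 2^14 ≈ 107.4 µV.
(1.4718813 − (0)) / LSB = 1.4718813 × 16384/1.76 = 13701.8768. Nearest integer: k = 13702.
V_code = V_min + k × range/2^14 = 0 + 13702 × 1.76/16384 = 1.4718945313 V.
V_in − V_code = 1.4718813 − (1.4718945313) = −13.2 µV.

−13.2 µV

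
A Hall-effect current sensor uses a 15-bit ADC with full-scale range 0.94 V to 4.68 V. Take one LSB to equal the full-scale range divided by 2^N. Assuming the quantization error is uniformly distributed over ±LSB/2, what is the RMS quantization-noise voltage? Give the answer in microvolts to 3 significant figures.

The full-scale span is 4.68 − (0.94) = 3.74 V.
LSB = 3.74 V ÷ 2^15 = 3.74/32768 V = 114.14 µV.
σ_q = LSB/√12 = 114.14 µV/3.4641 = 32.9 µV.

32.9 µV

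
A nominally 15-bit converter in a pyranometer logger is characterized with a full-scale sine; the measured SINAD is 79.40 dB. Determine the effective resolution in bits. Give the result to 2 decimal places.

12.90 bits

(79.40 − 1.76) / 6.02 = 77.64/6.02 = 12.8970 effective bits.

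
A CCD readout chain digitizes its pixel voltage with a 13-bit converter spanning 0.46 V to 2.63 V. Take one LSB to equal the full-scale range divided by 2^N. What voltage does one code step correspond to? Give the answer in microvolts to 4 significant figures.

Range = 2.63 − (0.46) = 2.17 V.
There are 2^13 = 8192 steps.
Step size = 2.17/8192 V = 264.9 µV.

264.9 µV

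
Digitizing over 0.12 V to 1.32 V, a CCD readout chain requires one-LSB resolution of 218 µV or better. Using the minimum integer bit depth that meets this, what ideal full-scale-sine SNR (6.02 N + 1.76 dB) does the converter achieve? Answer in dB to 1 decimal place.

80.0 dB

The full-scale span is 1.32 − (0.12) = 1.2 V.
Need 2^N ≥ 1.2 V / 218 µV = 5505 → N_min = 13.
Ideal SNR at N = 13: 6.02·13 + 1.76 = 80.0 dB.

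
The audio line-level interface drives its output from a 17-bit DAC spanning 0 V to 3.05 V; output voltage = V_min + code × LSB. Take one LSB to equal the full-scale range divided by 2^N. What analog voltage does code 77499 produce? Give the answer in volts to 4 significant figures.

Range is 3.05 V. LSB = 3.05 V / 2^17.
V_out = 0 + 77499 × (3.05/131072) V
      = 0 + 1.80337 = 1.80337 V.

1.803 V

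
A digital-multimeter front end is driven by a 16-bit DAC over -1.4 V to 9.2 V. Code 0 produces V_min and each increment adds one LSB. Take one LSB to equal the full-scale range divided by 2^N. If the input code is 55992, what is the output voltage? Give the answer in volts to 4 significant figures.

7.656 V

Full-scale range = 9.2 V − (-1.4 V) = 10.6 V. LSB = 10.6 V / 2^16.
V_out = -1.4 + 55992 × (10.6/65536) V
      = -1.4 V + 9.05632 V = 7.65632 V.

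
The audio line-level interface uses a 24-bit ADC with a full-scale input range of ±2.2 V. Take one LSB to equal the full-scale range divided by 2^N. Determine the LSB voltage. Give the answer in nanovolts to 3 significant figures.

Span: 2.2 V − (-2.2 V) = 4.4 V.
Number of codes = 2^24 = 16777216.
One LSB is 4.4 V / 16777216 = 262 nV.

262 nV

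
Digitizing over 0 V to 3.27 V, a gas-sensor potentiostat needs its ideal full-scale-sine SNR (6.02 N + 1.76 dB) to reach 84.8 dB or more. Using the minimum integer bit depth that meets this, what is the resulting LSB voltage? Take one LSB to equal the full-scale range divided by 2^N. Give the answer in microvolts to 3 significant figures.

Full-scale range = 3.27 V.
6.02 N + 1.76 ≥ 84.8 gives N ≥ 13.794, so the minimum integer is 14.
LSB = 3.27 V / 2^14 = 200 µV.

200 µV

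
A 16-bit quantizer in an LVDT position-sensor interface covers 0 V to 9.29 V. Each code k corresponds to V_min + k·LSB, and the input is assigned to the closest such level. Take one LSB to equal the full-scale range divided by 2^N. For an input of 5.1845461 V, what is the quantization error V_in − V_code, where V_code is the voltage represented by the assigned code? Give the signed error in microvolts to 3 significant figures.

Span = 9.29 V. LSB = 9.29 V / 2^16 ≈ 141.8 µV.
Position in LSBs: (5.1845461 − (0)) × 65536/9.29 = 36574.2102; rounding gives k = 36574.
V_code = V_min + k × range/2^16 = 0 + 36574 × 9.29/65536 = 5.1845162964 V.
e = 5.1845461 − (5.1845162964) = +29.8 µV.

+29.8 µV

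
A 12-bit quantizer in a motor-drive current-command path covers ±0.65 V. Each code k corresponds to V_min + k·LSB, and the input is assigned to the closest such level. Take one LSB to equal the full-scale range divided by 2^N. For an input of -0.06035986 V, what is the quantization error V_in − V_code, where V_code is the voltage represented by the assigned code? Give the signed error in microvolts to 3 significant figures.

Range = 0.65 − (-0.65) = 1.3 V. LSB = 1.3 V / 2^12 ≈ 317.4 µV.
(V_in − V_min)/LSB = (-0.06035986 − (-0.65)) × 4096/1.3 = 1857.8200 → nearest code k = 1858.
Reconstructed level: -0.65 + 1858 × 1.3/4096 V = -0.06030273438 V.
e = -0.06035986 − (-0.06030273438) = −57.1 µV.

−57.1 µV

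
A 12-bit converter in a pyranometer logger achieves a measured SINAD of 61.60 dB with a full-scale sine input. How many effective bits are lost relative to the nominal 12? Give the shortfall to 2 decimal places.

2.06 bits

N_eff = (61.60 − 1.76)/6.02 = 9.9402 bits.
12 − 9.9402 = 2.06 bits below nominal.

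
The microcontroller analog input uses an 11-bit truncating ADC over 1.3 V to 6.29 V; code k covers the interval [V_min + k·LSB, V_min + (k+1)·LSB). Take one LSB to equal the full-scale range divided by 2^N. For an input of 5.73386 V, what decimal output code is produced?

Range = 6.29 − (1.3) = 4.99 V. LSB = 4.99 V / 2^11 ≈ 2.437 mV.
V_in − V_min = 5.73386 − (1.3) = 4.43386 V.
Divide by LSB: 4.43386 × 2048/4.99 = 1819.7486.
Truncating gives code 1819.

1819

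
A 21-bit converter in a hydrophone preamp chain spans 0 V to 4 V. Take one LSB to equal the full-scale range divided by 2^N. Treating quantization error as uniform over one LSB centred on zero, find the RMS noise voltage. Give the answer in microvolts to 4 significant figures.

Range is 4 V.
One LSB is 4 V / 2097152 = 1.90735 µV.
V_rms = LSB/√12 = 1.90735 µV / √12 = 0.5506 µV.

0.5506 µV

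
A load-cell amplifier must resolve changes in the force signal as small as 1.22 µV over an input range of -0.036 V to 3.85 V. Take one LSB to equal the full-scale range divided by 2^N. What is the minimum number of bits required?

22 bits

Full-scale range = 3.85 V − (-0.036 V) = 3.886 V.
3.886 V / 1.22 µV = 3.185e6. Since 2^21 = 2097152 and 2^22 = 4194304, N = 22.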